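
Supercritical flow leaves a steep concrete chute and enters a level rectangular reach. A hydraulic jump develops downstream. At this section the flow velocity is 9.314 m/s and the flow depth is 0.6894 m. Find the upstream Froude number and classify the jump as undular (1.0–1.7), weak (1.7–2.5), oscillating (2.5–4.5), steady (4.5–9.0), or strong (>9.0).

Fr₁ = 3.582; oscillating jump

Fr₁ = V₁/√(g·y₁) = 9.314/√(9.81×0.6894) = 3.582.
Fr₁ = 3.582 lies in the oscillating range.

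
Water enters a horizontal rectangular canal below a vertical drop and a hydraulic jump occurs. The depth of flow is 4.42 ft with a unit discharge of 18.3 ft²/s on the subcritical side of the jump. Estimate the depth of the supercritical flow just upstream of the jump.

V₂ = q/y₂ = 18.3/4.42 = 4.14 ft/s; Fr₂ = V₂/√(g·y₂) = 0.347.
Applying the sequent-depth relation in reverse, y₁/y₂ = ½[√(1 + 8Fr₂²) − 1] = ½[√1.964 − 1] = 0.201.
y₁ = 0.201 × 4.42 = 0.887 ft.

y₁ = 0.887 ft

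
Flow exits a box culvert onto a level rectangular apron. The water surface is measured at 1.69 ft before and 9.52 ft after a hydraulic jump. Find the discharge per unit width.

For a rectangular channel the momentum equation gives q² = ½·g·y₁·y₂·(y₁ + y₂) = ½×32.2×1.69×9.52×11.2 = 2904.
q = √2904 = 53.9 ft²/s.

q = 53.9 ft²/s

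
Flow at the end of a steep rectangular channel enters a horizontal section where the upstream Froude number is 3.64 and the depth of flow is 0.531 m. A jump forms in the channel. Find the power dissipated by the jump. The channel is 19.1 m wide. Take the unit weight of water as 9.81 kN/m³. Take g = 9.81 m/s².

Fr₁ = 3.64 (given).
By Bélanger, y₂/y₁ = ½[√(1 + 8Fr₁²) − 1] = ½[√107.0 − 1] = 4.67.
y₂ = 4.67 × 0.531 = 2.48 m.
V₁ = Fr₁·√(g·y₁) = 3.64×√(9.81×0.531) = 8.31 m/s; q = V₁·y₁ = 4.41 m²/s. V₂ = q/y₂ = 4.41/2.48 = 1.78 m/s. E₁ = y₁ + V₁²/2g = 4.05 m; E₂ = y₂ + V₂²/2g = 2.64 m. ΔE = E₁ − E₂ = 1.41 m.
Q = q·b = 4.41 × 19.1 = 84.3 m³/s. P = γ·Q·ΔE = 9.81 × 84.3 × 1.41 = 1163 kW.

P = 1163 kW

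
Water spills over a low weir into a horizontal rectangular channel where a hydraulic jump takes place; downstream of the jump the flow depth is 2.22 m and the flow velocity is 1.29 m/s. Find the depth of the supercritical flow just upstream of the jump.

y₁ = 0.299 m

Fr₂ = V₂/√(g·y₂) = 1.29/√(9.81×2.22) = 0.276.
From the momentum equation (using Fr₂), y₁/y₂ = ½[√(1 + 8Fr₂²) − 1] = ½[√1.611 − 1] = 0.135.
y₁ = 0.135 × 2.22 = 0.299 m.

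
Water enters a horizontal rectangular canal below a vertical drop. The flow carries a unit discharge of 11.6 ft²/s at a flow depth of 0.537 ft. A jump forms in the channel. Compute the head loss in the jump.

ΔE = 3.94 ft

V₁ = q/y₁ = 11.6/0.537 = 21.6 ft/s. Fr₁ = V₁/√(g·y₁) = 21.6/√(32.2×0.537) = 5.19.
Conjugate-depth relation: y₂/y₁ = ½[√(1 + 8Fr₁²) − 1] = ½[√216.9 − 1] = 6.86.
y₂ = 6.86 × 0.537 = 3.69 ft.
V₂ = q/y₂ = 11.6/3.69 = 3.15 ft/s. E₁ = y₁ + V₁²/2g = 7.78 ft; E₂ = y₂ + V₂²/2g = 3.84 ft. ΔE = E₁ − E₂ = 3.94 ft.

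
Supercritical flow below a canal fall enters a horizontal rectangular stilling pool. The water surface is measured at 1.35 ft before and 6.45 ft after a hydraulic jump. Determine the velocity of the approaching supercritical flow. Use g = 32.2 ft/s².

V₁ = 24.5 ft/s

For a rectangular channel the momentum equation gives q² = ½·g·y₁·y₂·(y₁ + y₂) = ½×32.2×1.35×6.45×7.80 = 1093.
q = √1093 = 33.1 ft²/s.
V₁ = q/y₁ = 33.1/1.35 = 24.5 ft/s.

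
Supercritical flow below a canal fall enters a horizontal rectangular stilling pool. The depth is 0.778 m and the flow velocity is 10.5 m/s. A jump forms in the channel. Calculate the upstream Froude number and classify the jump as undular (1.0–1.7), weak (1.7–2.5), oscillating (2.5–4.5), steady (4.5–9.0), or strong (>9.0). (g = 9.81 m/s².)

Fr₁ = V₁/√(g·y₁) = 10.5/√(9.81×0.778) = 3.80.
Fr₁ = 3.80 lies in the oscillating range.

Fr₁ = 3.80; oscillating jump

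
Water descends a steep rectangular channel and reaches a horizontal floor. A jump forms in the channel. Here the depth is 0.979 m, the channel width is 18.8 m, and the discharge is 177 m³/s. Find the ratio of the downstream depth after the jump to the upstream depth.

y₂/y₁ = 3.92

q = Q/b = 177/18.8 = 9.41 m²/s; V₁ = q/y₁ = 9.62 m/s. Fr₁ = V₁/√(g·y₁) = 3.10.
Conjugate-depth relation: y₂/y₁ = ½[√(1 + 8Fr₁²) − 1] = ½[√78.04 − 1] = 3.92.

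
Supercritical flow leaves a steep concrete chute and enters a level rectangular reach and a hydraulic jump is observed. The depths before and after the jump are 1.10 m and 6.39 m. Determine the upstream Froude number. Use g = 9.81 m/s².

Fr₁ = 4.45

For a rectangular channel the momentum equation gives q² = ½·g·y₁·y₂·(y₁ + y₂) = ½×9.81×1.10×6.39×7.49 = 258.
q = √258 = 16.1 m²/s.
V₁ = q/y₁ = 14.6 m/s; Fr₁ = V₁/√(g·y₁) = 4.45.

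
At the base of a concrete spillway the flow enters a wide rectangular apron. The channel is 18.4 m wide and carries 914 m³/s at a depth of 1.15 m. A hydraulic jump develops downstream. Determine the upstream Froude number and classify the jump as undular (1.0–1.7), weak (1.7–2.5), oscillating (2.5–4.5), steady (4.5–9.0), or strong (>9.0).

q = Q/b = 914/18.4 = 49.7 m²/s; V₁ = q/y₁ = 43.2 m/s. Fr₁ = V₁/√(g·y₁) = 12.9.
Fr₁ = 12.9 lies in the strong range.

Fr₁ = 12.9; strong jump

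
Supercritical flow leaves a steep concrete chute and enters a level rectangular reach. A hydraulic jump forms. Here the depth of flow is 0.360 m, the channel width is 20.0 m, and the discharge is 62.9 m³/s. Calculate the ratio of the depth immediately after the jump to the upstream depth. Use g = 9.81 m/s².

y₂/y₁ = 6.09

q = Q/b = 62.9/20.0 = 3.14 m²/s; V₁ = q/y₁ = 8.74 m/s. Fr₁ = V₁/√(g·y₁) = 4.65.
Sequent-depth ratio: y₂/y₁ = ½[√(1 + 8Fr₁²) − 1] = ½[√173.9 − 1] = 6.09.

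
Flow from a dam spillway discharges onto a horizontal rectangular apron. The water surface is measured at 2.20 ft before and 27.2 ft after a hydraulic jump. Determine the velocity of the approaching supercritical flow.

For a rectangular channel the momentum equation gives q² = ½·g·y₁·y₂·(y₁ + y₂) = ½×32.2×2.20×27.2×29.4 = 28325.
q = √28325 = 168 ft²/s.
V₁ = q/y₁ = 168/2.20 = 76.5 ft/s.

V₁ = 76.5 ft/s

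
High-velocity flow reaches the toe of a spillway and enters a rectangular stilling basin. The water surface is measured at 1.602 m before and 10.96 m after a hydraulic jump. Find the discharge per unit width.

q = 32.89 m²/s

For a rectangular channel the momentum equation gives q² = ½·g·y₁·y₂·(y₁ + y₂) = ½×9.81×1.602×10.96×12.56 = 1082.
q = √1082 = 32.89 m²/s.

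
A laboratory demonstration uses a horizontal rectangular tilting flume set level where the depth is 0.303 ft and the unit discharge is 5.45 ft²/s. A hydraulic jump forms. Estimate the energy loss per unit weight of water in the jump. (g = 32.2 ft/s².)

V₁ = q/y₁ = 5.45/0.303 = 18.0 ft/s. Fr₁ = V₁/√(g·y₁) = 18.0/√(32.2×0.303) = 5.76.
Sequent-depth ratio: y₂/y₁ = ½[√(1 + 8Fr₁²) − 1] = ½[√266.3 − 1] = 7.66.
y₂ = 7.66 × 0.303 = 2.32 ft.
V₂ = q/y₂ = 5.45/2.32 = 2.35 ft/s. E₁ = y₁ + V₁²/2g = 5.33 ft; E₂ = y₂ + V₂²/2g = 2.41 ft. ΔE = E₁ − E₂ = 2.92 ft.

ΔE = 2.92 ft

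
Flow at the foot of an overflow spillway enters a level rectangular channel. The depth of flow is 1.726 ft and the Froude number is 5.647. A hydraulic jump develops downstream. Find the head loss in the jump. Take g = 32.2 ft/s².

ΔE = 15.81 ft

Fr₁ = 5.647 (given).
From the momentum equation for a rectangular channel, y₂/y₁ = ½[√(1 + 8Fr₁²) − 1] = ½[√256.11 − 1] = 7.502.
y₂ = 7.502 × 1.726 = 12.95 ft.
Head loss: ΔE = (y₂ − y₁)³/(4y₁y₂) = (12.95 − 1.726)³/(4×1.726×12.95) = 1413/89.39 = 15.81 ft.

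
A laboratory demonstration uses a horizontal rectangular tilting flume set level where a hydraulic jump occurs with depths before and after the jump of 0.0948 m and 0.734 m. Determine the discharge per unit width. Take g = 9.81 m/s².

For a rectangular channel the momentum equation gives q² = ½·g·y₁·y₂·(y₁ + y₂) = ½×9.81×0.0948×0.734×0.829 = 0.283.
q = √0.283 = 0.532 m²/s.

q = 0.532 m²/s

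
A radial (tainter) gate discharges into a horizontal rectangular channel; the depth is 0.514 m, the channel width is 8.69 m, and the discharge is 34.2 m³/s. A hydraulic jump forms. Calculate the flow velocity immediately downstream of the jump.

q = Q/b = 34.2/8.69 = 3.94 m²/s; V₁ = q/y₁ = 7.66 m/s. Fr₁ = V₁/√(g·y₁) = 3.41.
Conjugate-depth relation: y₂/y₁ = ½[√(1 + 8Fr₁²) − 1] = ½[√94.01 − 1] = 4.35.
y₂ = 4.35 × 0.514 = 2.23 m.
V₂ = q/y₂ = 3.94/2.23 = 1.76 m/s.

V₂ = 1.76 m/s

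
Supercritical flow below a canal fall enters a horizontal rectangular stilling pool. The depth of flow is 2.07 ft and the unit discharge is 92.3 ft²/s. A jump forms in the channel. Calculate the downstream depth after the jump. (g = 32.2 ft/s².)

y₂ = 15.0 ft

V₁ = q/y₁ = 92.3/2.07 = 44.6 ft/s. Fr₁ = V₁/√(g·y₁) = 44.6/√(32.2×2.07) = 5.46.
Conjugate-depth relation: y₂/y₁ = ½[√(1 + 8Fr₁²) − 1] = ½[√239.6 − 1] = 7.24.
y₂ = 7.24 × 2.07 = 15.0 ft.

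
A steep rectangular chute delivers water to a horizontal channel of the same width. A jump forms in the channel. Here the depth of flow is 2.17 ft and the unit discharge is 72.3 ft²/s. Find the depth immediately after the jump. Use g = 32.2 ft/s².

y₂ = 11.2 ft

V₁ = q/y₁ = 72.3/2.17 = 33.3 ft/s. Fr₁ = V₁/√(g·y₁) = 33.3/√(32.2×2.17) = 3.99.
Sequent-depth ratio: y₂/y₁ = ½[√(1 + 8Fr₁²) − 1] = ½[√128.1 − 1] = 5.16.
y₂ = 5.16 × 2.17 = 11.2 ft.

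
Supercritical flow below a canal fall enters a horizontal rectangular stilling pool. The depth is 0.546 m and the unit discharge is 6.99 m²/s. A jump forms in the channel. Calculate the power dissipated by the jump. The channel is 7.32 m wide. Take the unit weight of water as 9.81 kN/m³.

P = 2378 kW

V₁ = q/y₁ = 6.99/0.546 = 12.8 m/s. Fr₁ = V₁/√(g·y₁) = 12.8/√(9.81×0.546) = 5.53.
By Bélanger, y₂/y₁ = ½[√(1 + 8Fr₁²) − 1] = ½[√245.8 − 1] = 7.34.
y₂ = 7.34 × 0.546 = 4.01 m.
V₂ = q/y₂ = 6.99/4.01 = 1.74 m/s. E₁ = y₁ + V₁²/2g = 8.90 m; E₂ = y₂ + V₂²/2g = 4.16 m. ΔE = E₁ − E₂ = 4.74 m.
Q = q·b = 6.99 × 7.32 = 51.2 m³/s. P = γ·Q·ΔE = 9.81 × 51.2 × 4.74 = 2378 kW.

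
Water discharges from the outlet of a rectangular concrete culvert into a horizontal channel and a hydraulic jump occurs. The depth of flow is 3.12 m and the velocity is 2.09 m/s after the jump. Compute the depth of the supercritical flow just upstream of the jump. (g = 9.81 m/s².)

y₁ = 0.723 m

Fr₂ = V₂/√(g·y₂) = 2.09/√(9.81×3.12) = 0.378.
Since the conjugate-depth ratio holds either way, y₁/y₂ = ½[√(1 + 8Fr₂²) − 1] = ½[√2.142 − 1] = 0.232.
y₁ = 0.232 × 3.12 = 0.723 m.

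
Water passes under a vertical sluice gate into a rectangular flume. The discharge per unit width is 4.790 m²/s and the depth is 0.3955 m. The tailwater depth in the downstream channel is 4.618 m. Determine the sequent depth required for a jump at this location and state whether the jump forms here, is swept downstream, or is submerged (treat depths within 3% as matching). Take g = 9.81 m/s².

V₁ = q/y₁ = 4.790/0.3955 = 12.11 m/s. Fr₁ = V₁/√(g·y₁) = 12.11/√(9.81×0.3955) = 6.149.
By Bélanger, y₂/y₁ = ½[√(1 + 8Fr₁²) − 1] = ½[√303.45 − 1] = 8.210.
y₂ = 8.210 × 0.3955 = 3.247 m.
Tailwater y_tw = 4.618 m: y_tw > y₂, so the jump is submerged.

y₂ = 3.247 m; the jump is submerged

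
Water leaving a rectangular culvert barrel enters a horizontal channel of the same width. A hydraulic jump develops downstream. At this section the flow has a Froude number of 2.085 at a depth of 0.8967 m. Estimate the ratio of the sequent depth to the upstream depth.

y₂/y₁ = 2.491

Fr₁ = 2.085 (given).
Sequent-depth ratio: y₂/y₁ = ½[√(1 + 8Fr₁²) − 1] = ½[√35.778 − 1] = 2.491.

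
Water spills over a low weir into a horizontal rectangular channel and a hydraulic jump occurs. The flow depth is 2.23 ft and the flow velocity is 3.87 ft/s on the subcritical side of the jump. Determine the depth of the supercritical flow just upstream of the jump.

Fr₂ = V₂/√(g·y₂) = 3.87/√(32.2×2.23) = 0.457.
From the momentum equation (using Fr₂), y₁/y₂ = ½[√(1 + 8Fr₂²) − 1] = ½[√2.669 − 1] = 0.317.
y₁ = 0.317 × 2.23 = 0.706 ft.

y₁ = 0.706 ft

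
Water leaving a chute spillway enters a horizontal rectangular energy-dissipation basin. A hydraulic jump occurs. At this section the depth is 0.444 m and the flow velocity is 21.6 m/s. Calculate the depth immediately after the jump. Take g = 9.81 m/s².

y₂ = 6.28 m

Fr₁ = V₁/√(g·y₁) = 21.6/√(9.81×0.444) = 10.3.
Bélanger equation: y₂/y₁ = ½[√(1 + 8Fr₁²) − 1] = ½[√857.9 − 1] = 14.1.
y₂ = 14.1 × 0.444 = 6.28 m.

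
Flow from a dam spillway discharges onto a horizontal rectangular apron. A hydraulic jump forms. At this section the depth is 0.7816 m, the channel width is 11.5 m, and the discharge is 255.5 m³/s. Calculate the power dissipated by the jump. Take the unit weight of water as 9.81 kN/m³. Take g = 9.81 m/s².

P = 77180 kW

q = Q/b = 255.5/11.5 = 22.22 m²/s; V₁ = q/y₁ = 28.43 m/s. Fr₁ = V₁/√(g·y₁) = 10.27.
From the momentum equation for a rectangular channel, y₂/y₁ = ½[√(1 + 8Fr₁²) − 1] = ½[√844.05 − 1] = 14.03.
y₂ = 14.03 × 0.7816 = 10.96 m.
V₂ = q/y₂ = 22.22/10.96 = 2.027 m/s. E₁ = y₁ + V₁²/2g = 41.96 m; E₂ = y₂ + V₂²/2g = 11.17 m. ΔE = E₁ − E₂ = 30.79 m.
P = γ·Q·ΔE = 9.81 × 255.5 × 30.79 = 77180 kW.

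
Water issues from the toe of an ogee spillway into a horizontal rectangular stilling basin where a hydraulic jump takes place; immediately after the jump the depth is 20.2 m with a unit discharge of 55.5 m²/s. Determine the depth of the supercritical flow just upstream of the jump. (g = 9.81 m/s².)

V₂ = q/y₂ = 55.5/20.2 = 2.75 m/s; Fr₂ = V₂/√(g·y₂) = 0.195.
The Bélanger relation is symmetric: y₁/y₂ = ½[√(1 + 8Fr₂²) − 1] = ½[√1.305 − 1] = 0.0711.
y₁ = 0.0711 × 20.2 = 1.44 m.

y₁ = 1.44 m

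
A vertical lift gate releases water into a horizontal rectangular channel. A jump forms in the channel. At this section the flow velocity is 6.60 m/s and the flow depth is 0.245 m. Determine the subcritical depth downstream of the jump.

Fr₁ = V₁/√(g·y₁) = 6.60/√(9.81×0.245) = 4.26.
Bélanger equation: y₂/y₁ = ½[√(1 + 8Fr₁²) − 1] = ½[√146.0 − 1] = 5.54.
y₂ = 5.54 × 0.245 = 1.36 m.

y₂ = 1.36 m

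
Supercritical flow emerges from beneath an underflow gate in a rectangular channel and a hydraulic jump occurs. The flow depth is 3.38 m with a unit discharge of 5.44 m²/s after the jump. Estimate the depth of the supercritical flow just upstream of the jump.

y₁ = 0.464 m

V₂ = q/y₂ = 5.44/3.38 = 1.61 m/s; Fr₂ = V₂/√(g·y₂) = 0.280.
Applying the sequent-depth relation in reverse, y₁/y₂ = ½[√(1 + 8Fr₂²) − 1] = ½[√1.625 − 1] = 0.137.
y₁ = 0.137 × 3.38 = 0.464 m.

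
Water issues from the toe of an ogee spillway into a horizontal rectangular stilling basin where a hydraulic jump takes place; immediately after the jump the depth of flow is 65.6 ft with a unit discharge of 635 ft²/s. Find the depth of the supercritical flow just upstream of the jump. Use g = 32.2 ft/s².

y₁ = 5.38 ft

V₂ = q/y₂ = 635/65.6 = 9.68 ft/s; Fr₂ = V₂/√(g·y₂) = 0.211.
Since the conjugate-depth ratio holds either way, y₁/y₂ = ½[√(1 + 8Fr₂²) − 1] = ½[√1.355 − 1] = 0.0820.
y₁ = 0.0820 × 65.6 = 5.38 ft.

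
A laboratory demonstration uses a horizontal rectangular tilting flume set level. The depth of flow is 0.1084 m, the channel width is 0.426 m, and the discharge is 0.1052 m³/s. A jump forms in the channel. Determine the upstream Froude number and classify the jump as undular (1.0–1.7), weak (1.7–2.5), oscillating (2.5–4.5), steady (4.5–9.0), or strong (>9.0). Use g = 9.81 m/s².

q = Q/b = 0.1052/0.426 = 0.2469 m²/s; V₁ = q/y₁ = 2.278 m/s. Fr₁ = V₁/√(g·y₁) = 2.209.
Fr₁ = 2.209 lies in the weak range.

Fr₁ = 2.209; weak jump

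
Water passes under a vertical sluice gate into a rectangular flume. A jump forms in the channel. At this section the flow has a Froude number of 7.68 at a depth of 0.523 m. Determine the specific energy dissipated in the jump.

ΔE = 10.4 m

Fr₁ = 7.68 (given).
Conjugate-depth relation: y₂/y₁ = ½[√(1 + 8Fr₁²) − 1] = ½[√472.9 − 1] = 10.4.
y₂ = 10.4 × 0.523 = 5.42 m.
V₁ = Fr₁·√(g·y₁) = 7.68×√(9.81×0.523) = 17.4 m/s; q = V₁·y₁ = 9.10 m²/s. V₂ = q/y₂ = 9.10/5.42 = 1.68 m/s. E₁ = y₁ + V₁²/2g = 15.9 m; E₂ = y₂ + V₂²/2g = 5.57 m. ΔE = E₁ − E₂ = 10.4 m.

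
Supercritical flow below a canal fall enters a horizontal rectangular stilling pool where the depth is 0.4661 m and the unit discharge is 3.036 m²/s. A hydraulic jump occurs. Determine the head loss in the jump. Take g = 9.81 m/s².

ΔE = 0.6933 m

V₁ = q/y₁ = 3.036/0.4661 = 6.514 m/s. Fr₁ = V₁/√(g·y₁) = 6.514/√(9.81×0.4661) = 3.046.
By Bélanger, y₂/y₁ = ½[√(1 + 8Fr₁²) − 1] = ½[√75.231 − 1] = 3.837.
y₂ = 3.837 × 0.4661 = 1.788 m.
Head loss: ΔE = (y₂ − y₁)³/(4y₁y₂) = (1.788 − 0.4661)³/(4×0.4661×1.788) = 2.312/3.334 = 0.6933 m.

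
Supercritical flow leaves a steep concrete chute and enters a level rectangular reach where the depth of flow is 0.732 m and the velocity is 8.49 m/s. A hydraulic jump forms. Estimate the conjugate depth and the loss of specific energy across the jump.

Fr₁ = V₁/√(g·y₁) = 8.49/√(9.81×0.732) = 3.17.
Bélanger equation: y₂/y₁ = ½[√(1 + 8Fr₁²) − 1] = ½[√81.30 − 1] = 4.01.
y₂ = 4.01 × 0.732 = 2.93 m.
q = V₁·y₁ = 8.49 × 0.732 = 6.21 m²/s. V₂ = q/y₂ = 6.21/2.93 = 2.12 m/s. E₁ = y₁ + V₁²/2g = 4.41 m; E₂ = y₂ + V₂²/2g = 3.16 m. ΔE = E₁ − E₂ = 1.24 m.

y₂ = 2.93 m; ΔE = 1.24 m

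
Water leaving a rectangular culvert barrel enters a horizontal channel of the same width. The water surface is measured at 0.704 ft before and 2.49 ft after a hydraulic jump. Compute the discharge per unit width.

q = 9.49 ft²/s

For a rectangular channel the momentum equation gives q² = ½·g·y₁·y₂·(y₁ + y₂) = ½×32.2×0.704×2.49×3.19 = 90.1.
q = √90.1 = 9.49 ft²/s.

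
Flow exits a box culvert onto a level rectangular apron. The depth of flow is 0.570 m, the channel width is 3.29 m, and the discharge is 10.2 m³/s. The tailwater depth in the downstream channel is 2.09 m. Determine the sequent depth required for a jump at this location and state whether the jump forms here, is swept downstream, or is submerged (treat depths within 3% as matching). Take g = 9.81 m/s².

q = Q/b = 10.2/3.29 = 3.10 m²/s; V₁ = q/y₁ = 5.44 m/s. Fr₁ = V₁/√(g·y₁) = 2.30.
Conjugate-depth relation: y₂/y₁ = ½[√(1 + 8Fr₁²) − 1] = ½[√43.33 − 1] = 2.79.
y₂ = 2.79 × 0.570 = 1.59 m.
Tailwater y_tw = 2.09 m: y_tw > y₂, so the jump is submerged.

y₂ = 1.59 m; the jump is submerged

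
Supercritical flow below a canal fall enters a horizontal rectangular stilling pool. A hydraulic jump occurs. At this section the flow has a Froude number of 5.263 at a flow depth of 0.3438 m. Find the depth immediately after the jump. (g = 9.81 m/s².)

y₂ = 2.393 m

Fr₁ = 5.263 (given).
Conjugate-depth relation: y₂/y₁ = ½[√(1 + 8Fr₁²) − 1] = ½[√222.59 − 1] = 6.960.
y₂ = 6.960 × 0.3438 = 2.393 m.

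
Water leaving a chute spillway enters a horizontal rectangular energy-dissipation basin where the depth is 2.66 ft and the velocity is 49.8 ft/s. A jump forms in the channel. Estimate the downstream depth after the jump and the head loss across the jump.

y₂ = 19.0 ft; ΔE = 21.5 ft

Fr₁ = V₁/√(g·y₁) = 49.8/√(32.2×2.66) = 5.38.
From the momentum equation for a rectangular channel, y₂/y₁ = ½[√(1 + 8Fr₁²) − 1] = ½[√232.6 − 1] = 7.13.
y₂ = 7.13 × 2.66 = 19.0 ft.
Head loss: ΔE = (y₂ − y₁)³/(4y₁y₂) = (19.0 − 2.66)³/(4×2.66×19.0) = 4327/202 = 21.5 ft.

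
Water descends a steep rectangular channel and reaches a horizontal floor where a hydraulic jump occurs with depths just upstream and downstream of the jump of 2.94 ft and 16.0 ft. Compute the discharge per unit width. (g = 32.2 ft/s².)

For a rectangular channel the momentum equation gives q² = ½·g·y₁·y₂·(y₁ + y₂) = ½×32.2×2.94×16.0×18.9 = 14344.
q = √14344 = 120 ft²/s.

q = 120 ft²/s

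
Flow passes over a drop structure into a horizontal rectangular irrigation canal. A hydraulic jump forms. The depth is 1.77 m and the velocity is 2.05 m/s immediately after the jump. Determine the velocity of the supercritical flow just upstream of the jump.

Fr₂ = V₂/√(g·y₂) = 2.05/√(9.81×1.77) = 0.492.
From the momentum equation (using Fr₂), y₁/y₂ = ½[√(1 + 8Fr₂²) − 1] = ½[√2.936 − 1] = 0.357.
y₁ = 0.357 × 1.77 = 0.631 m.
V₁ = q/y₁ = 3.63/0.631 = 5.75 m/s.

V₁ = 5.75 m/s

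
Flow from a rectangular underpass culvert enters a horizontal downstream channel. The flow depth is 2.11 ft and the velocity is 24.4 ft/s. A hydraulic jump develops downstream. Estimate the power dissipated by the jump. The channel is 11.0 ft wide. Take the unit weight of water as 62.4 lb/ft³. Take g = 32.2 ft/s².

P = 183 hp

Fr₁ = V₁/√(g·y₁) = 24.4/√(32.2×2.11) = 2.96.
Conjugate-depth relation: y₂/y₁ = ½[√(1 + 8Fr₁²) − 1] = ½[√71.10 − 1] = 3.72.
y₂ = 3.72 × 2.11 = 7.84 ft.
q = V₁·y₁ = 24.4 × 2.11 = 51.5 ft²/s. V₂ = q/y₂ = 51.5/7.84 = 6.57 ft/s. E₁ = y₁ + V₁²/2g = 11.4 ft; E₂ = y₂ + V₂²/2g = 8.51 ft. ΔE = E₁ − E₂ = 2.84 ft.
Q = q·b = 51.5 × 11.0 = 566 cfs. P = γ·Q·ΔE/550 = 62.4 × 566 × 2.84 / 550 = 183 hp.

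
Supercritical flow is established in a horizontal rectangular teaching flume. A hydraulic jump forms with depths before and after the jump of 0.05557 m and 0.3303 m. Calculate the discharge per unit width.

q = 0.1864 m²/s

For a rectangular channel the momentum equation gives q² = ½·g·y₁·y₂·(y₁ + y₂) = ½×9.81×0.05557×0.3303×0.3859 = 0.03474.
q = √0.03474 = 0.1864 m²/s.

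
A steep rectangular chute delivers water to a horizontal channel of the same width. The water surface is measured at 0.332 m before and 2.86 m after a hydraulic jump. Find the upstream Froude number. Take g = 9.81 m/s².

Fr₁ = 6.44

For a rectangular channel the momentum equation gives q² = ½·g·y₁·y₂·(y₁ + y₂) = ½×9.81×0.332×2.86×3.19 = 14.9.
q = √14.9 = 3.86 m²/s.
V₁ = q/y₁ = 11.6 m/s; Fr₁ = V₁/√(g·y₁) = 6.44.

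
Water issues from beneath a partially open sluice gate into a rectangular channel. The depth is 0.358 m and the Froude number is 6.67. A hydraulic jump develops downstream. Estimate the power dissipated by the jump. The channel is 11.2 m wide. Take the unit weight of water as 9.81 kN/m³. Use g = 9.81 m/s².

Fr₁ = 6.67 (given).
Sequent-depth ratio: y₂/y₁ = ½[√(1 + 8Fr₁²) − 1] = ½[√356.9 − 1] = 8.95.
y₂ = 8.95 × 0.358 = 3.20 m.
Head loss: ΔE = (y₂ − y₁)³/(4y₁y₂) = (3.20 − 0.358)³/(4×0.358×3.20) = 23.0/4.59 = 5.02 m.
V₁ = Fr₁·√(g·y₁) = 6.67×√(9.81×0.358) = 12.5 m/s; q = V₁·y₁ = 4.47 m²/s. Q = q·b = 4.47 × 11.2 = 50.1 m³/s. P = γ·Q·ΔE = 9.81 × 50.1 × 5.02 = 2468 kW.

P = 2468 kW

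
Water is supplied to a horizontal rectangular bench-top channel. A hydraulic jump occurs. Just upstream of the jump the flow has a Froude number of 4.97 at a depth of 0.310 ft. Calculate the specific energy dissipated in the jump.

ΔE = 2.02 ft

Fr₁ = 4.97 (given).
Sequent-depth ratio: y₂/y₁ = ½[√(1 + 8Fr₁²) − 1] = ½[√198.6 − 1] = 6.55.
y₂ = 6.55 × 0.310 = 2.03 ft.
V₁ = Fr₁·√(g·y₁) = 4.97×√(32.2×0.310) = 15.7 ft/s; q = V₁·y₁ = 4.87 ft²/s. V₂ = q/y₂ = 4.87/2.03 = 2.40 ft/s. E₁ = y₁ + V₁²/2g = 4.14 ft; E₂ = y₂ + V₂²/2g = 2.12 ft. ΔE = E₁ − E₂ = 2.02 ft.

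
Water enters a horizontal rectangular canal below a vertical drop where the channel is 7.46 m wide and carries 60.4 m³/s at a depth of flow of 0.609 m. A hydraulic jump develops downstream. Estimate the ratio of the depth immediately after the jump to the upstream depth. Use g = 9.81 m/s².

y₂/y₁ = 7.21

q = Q/b = 60.4/7.46 = 8.10 m²/s; V₁ = q/y₁ = 13.3 m/s. Fr₁ = V₁/√(g·y₁) = 5.44.
Conjugate-depth relation: y₂/y₁ = ½[√(1 + 8Fr₁²) − 1] = ½[√237.7 − 1] = 7.21.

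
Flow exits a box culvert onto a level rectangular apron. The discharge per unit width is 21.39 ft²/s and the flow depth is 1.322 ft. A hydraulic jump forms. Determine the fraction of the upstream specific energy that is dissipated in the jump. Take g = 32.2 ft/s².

V₁ = q/y₁ = 21.39/1.322 = 16.18 ft/s. Fr₁ = V₁/√(g·y₁) = 16.18/√(32.2×1.322) = 2.480.
Bélanger equation: y₂/y₁ = ½[√(1 + 8Fr₁²) − 1] = ½[√50.200 − 1] = 3.043.
y₂ = 3.043 × 1.322 = 4.022 ft.
E₁ = y₁ + V₁²/2g = 5.387 ft. ΔE = (y₂ − y₁)³/(4y₁y₂) = 0.9257 ft. ΔE/E₁ = 0.9257/5.387 = 0.172.

ΔE/E₁ = 0.172 (17.2%)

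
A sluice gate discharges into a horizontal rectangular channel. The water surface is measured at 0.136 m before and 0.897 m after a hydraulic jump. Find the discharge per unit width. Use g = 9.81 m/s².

For a rectangular channel the momentum equation gives q² = ½·g·y₁·y₂·(y₁ + y₂) = ½×9.81×0.136×0.897×1.03 = 0.618.
q = √0.618 = 0.786 m²/s.

q = 0.786 m²/s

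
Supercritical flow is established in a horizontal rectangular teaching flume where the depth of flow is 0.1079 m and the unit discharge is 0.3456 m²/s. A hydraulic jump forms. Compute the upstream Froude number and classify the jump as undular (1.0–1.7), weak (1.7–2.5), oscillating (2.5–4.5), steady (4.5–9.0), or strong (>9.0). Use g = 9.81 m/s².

Fr₁ = 3.113; oscillating jump

V₁ = q/y₁ = 0.3456/0.1079 = 3.203 m/s. Fr₁ = V₁/√(g·y₁) = 3.203/√(9.81×0.1079) = 3.113.
Fr₁ = 3.113 lies in the oscillating range.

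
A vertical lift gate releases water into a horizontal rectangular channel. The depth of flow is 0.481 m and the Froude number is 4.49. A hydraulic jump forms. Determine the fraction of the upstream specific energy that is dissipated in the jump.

ΔE/E₁ = 0.444 (44.4%)

Fr₁ = 4.49 (given).
Conjugate-depth relation: y₂/y₁ = ½[√(1 + 8Fr₁²) − 1] = ½[√162.3 − 1] = 5.87.
y₂ = 5.87 × 0.481 = 2.82 m.
E₁ = y₁(1 + Fr₁²/2) = 0.481×(1 + 4.49²/2) = 5.33 m. ΔE = (y₂ − y₁)³/(4y₁y₂) = 2.37 m. ΔE/E₁ = 2.37/5.33 = 0.444.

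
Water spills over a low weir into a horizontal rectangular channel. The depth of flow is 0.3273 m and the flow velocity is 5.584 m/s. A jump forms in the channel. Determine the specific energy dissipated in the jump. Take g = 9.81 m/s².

Fr₁ = V₁/√(g·y₁) = 5.584/√(9.81×0.3273) = 3.116.
Conjugate-depth relation: y₂/y₁ = ½[√(1 + 8Fr₁²) − 1] = ½[√78.690 − 1] = 3.935.
y₂ = 3.935 × 0.3273 = 1.288 m.
Head loss: ΔE = (y₂ − y₁)³/(4y₁y₂) = (1.288 − 0.3273)³/(4×0.3273×1.288) = 0.8868/1.686 = 0.5259 m.

ΔE = 0.5259 m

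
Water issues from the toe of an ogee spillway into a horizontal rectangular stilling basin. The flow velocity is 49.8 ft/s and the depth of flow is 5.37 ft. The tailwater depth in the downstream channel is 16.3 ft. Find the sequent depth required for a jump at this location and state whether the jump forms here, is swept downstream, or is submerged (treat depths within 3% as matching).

y₂ = 26.2 ft; the jump is swept downstream

Fr₁ = V₁/√(g·y₁) = 49.8/√(32.2×5.37) = 3.79.
Sequent-depth ratio: y₂/y₁ = ½[√(1 + 8Fr₁²) − 1] = ½[√115.7 − 1] = 4.88.
y₂ = 4.88 × 5.37 = 26.2 ft.
Tailwater y_tw = 16.3 ft: y_tw < y₂, so the jump is swept downstream.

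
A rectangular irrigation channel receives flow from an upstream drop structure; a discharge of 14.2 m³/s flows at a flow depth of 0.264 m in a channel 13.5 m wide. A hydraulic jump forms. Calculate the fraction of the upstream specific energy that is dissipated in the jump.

q = Q/b = 14.2/13.5 = 1.05 m²/s; V₁ = q/y₁ = 3.98 m/s. Fr₁ = V₁/√(g·y₁) = 2.48.
By Bélanger, y₂/y₁ = ½[√(1 + 8Fr₁²) − 1] = ½[√50.04 − 1] = 3.04.
y₂ = 3.04 × 0.264 = 0.802 m.
E₁ = y₁ + V₁²/2g = 1.07 m. ΔE = (y₂ − y₁)³/(4y₁y₂) = 0.184 m. ΔE/E₁ = 0.184/1.07 = 0.171.

ΔE/E₁ = 0.171 (17.1%)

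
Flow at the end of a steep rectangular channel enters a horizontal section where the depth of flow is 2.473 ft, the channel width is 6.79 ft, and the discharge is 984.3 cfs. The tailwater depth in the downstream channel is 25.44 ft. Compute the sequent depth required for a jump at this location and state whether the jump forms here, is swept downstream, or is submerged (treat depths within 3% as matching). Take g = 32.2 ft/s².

y₂ = 21.77 ft; the jump is submerged

q = Q/b = 984.3/6.79 = 145.0 ft²/s; V₁ = q/y₁ = 58.62 ft/s. Fr₁ = V₁/√(g·y₁) = 6.569.
Conjugate-depth relation: y₂/y₁ = ½[√(1 + 8Fr₁²) − 1] = ½[√346.21 − 1] = 8.803.
y₂ = 8.803 × 2.473 = 21.77 ft.
Tailwater y_tw = 25.44 ft: y_tw > y₂, so the jump is submerged.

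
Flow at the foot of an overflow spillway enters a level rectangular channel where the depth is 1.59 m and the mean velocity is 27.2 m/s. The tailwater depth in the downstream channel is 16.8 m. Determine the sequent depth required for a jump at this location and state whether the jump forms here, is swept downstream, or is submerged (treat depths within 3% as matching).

y₂ = 14.7 m; the jump is submerged

Fr₁ = V₁/√(g·y₁) = 27.2/√(9.81×1.59) = 6.89.
By Bélanger, y₂/y₁ = ½[√(1 + 8Fr₁²) − 1] = ½[√380.5 − 1] = 9.25.
y₂ = 9.25 × 1.59 = 14.7 m.
Tailwater y_tw = 16.8 m: y_tw > y₂, so the jump is submerged.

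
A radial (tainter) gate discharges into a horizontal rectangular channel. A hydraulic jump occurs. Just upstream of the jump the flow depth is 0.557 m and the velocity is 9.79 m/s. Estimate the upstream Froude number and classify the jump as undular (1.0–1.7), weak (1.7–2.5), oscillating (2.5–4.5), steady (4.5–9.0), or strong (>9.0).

Fr₁ = 4.19; oscillating jump

Fr₁ = V₁/√(g·y₁) = 9.79/√(9.81×0.557) = 4.19.
Fr₁ = 4.19 lies in the oscillating range.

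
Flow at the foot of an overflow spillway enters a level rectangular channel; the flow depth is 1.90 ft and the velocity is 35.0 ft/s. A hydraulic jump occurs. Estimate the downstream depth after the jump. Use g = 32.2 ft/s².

y₂ = 11.1 ft

Fr₁ = V₁/√(g·y₁) = 35.0/√(32.2×1.90) = 4.47.
Sequent-depth ratio: y₂/y₁ = ½[√(1 + 8Fr₁²) − 1] = ½[√161.2 − 1] = 5.85.
y₂ = 5.85 × 1.90 = 11.1 ft.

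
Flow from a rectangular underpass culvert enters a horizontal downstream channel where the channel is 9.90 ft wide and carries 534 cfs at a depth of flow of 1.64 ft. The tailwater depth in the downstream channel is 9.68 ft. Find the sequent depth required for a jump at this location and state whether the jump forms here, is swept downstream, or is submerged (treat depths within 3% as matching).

q = Q/b = 534/9.90 = 53.9 ft²/s; V₁ = q/y₁ = 32.9 ft/s. Fr₁ = V₁/√(g·y₁) = 4.53.
By Bélanger, y₂/y₁ = ½[√(1 + 8Fr₁²) − 1] = ½[√164.9 − 1] = 5.92.
y₂ = 5.92 × 1.64 = 9.71 ft.
Tailwater y_tw = 9.68 ft: y_tw ≈ y₂, so the jump forms here.

y₂ = 9.71 ft; the jump forms here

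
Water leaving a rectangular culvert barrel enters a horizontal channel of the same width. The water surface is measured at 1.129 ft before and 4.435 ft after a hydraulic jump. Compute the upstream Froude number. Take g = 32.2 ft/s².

For a rectangular channel the momentum equation gives q² = ½·g·y₁·y₂·(y₁ + y₂) = ½×32.2×1.129×4.435×5.564 = 448.5.
q = √448.5 = 21.18 ft²/s.
V₁ = q/y₁ = 18.76 ft/s; Fr₁ = V₁/√(g·y₁) = 3.111.

Fr₁ = 3.111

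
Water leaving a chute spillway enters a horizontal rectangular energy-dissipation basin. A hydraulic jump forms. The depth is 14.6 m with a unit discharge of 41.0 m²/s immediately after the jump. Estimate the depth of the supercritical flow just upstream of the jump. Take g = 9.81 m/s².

y₁ = 1.46 m

V₂ = q/y₂ = 41.0/14.6 = 2.81 m/s; Fr₂ = V₂/√(g·y₂) = 0.235.
Since the conjugate-depth ratio holds either way, y₁/y₂ = ½[√(1 + 8Fr₂²) − 1] = ½[√1.440 − 1] = 0.100.
y₁ = 0.100 × 14.6 = 1.46 m.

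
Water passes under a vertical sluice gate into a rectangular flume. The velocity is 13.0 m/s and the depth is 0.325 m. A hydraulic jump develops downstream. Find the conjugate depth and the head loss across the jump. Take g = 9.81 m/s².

y₂ = 3.19 m; ΔE = 5.66 m

Fr₁ = V₁/√(g·y₁) = 13.0/√(9.81×0.325) = 7.28.
Sequent-depth ratio: y₂/y₁ = ½[√(1 + 8Fr₁²) − 1] = ½[√425.1 − 1] = 9.81.
y₂ = 9.81 × 0.325 = 3.19 m.
Head loss: ΔE = (y₂ − y₁)³/(4y₁y₂) = (3.19 − 0.325)³/(4×0.325×3.19) = 23.5/4.14 = 5.66 m.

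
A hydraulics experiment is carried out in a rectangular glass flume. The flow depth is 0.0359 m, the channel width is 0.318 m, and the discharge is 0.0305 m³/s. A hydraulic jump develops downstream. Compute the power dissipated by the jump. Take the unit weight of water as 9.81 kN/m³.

q = Q/b = 0.0305/0.318 = 0.0959 m²/s; V₁ = q/y₁ = 2.67 m/s. Fr₁ = V₁/√(g·y₁) = 4.50.
Conjugate-depth relation: y₂/y₁ = ½[√(1 + 8Fr₁²) − 1] = ½[√163.1 − 1] = 5.89.
y₂ = 5.89 × 0.0359 = 0.211 m.
Head loss: ΔE = (y₂ − y₁)³/(4y₁y₂) = (0.211 − 0.0359)³/(4×0.0359×0.211) = 0.00540/0.0303 = 0.178 m.
P = γ·Q·ΔE = 9.81 × 0.0305 × 0.178 = 0.0532 kW.

P = 0.0532 kW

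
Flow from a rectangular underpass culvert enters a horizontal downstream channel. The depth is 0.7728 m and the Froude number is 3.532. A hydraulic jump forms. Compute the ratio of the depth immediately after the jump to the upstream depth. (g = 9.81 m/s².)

Fr₁ = 3.532 (given).
From the momentum equation for a rectangular channel, y₂/y₁ = ½[√(1 + 8Fr₁²) − 1] = ½[√100.80 − 1] = 4.520.

y₂/y₁ = 4.520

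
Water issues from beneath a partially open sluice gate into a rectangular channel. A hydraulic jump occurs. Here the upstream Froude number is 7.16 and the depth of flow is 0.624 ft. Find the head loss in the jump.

ΔE = 10.4 ft

Fr₁ = 7.16 (given).
By Bélanger, y₂/y₁ = ½[√(1 + 8Fr₁²) − 1] = ½[√411.1 − 1] = 9.64.
y₂ = 9.64 × 0.624 = 6.01 ft.
Head loss: ΔE = (y₂ − y₁)³/(4y₁y₂) = (6.01 − 0.624)³/(4×0.624×6.01) = 157/15.0 = 10.4 ft.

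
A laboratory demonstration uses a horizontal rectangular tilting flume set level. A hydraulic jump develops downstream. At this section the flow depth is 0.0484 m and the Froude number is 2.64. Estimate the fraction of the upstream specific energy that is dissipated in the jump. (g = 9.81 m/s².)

Fr₁ = 2.64 (given).
By Bélanger, y₂/y₁ = ½[√(1 + 8Fr₁²) − 1] = ½[√56.76 − 1] = 3.27.
y₂ = 3.27 × 0.0484 = 0.158 m.
E₁ = y₁(1 + Fr₁²/2) = 0.0484×(1 + 2.64²/2) = 0.217 m. ΔE = (y₂ − y₁)³/(4y₁y₂) = 0.0431 m. ΔE/E₁ = 0.0431/0.217 = 0.199.

ΔE/E₁ = 0.199 (19.9%)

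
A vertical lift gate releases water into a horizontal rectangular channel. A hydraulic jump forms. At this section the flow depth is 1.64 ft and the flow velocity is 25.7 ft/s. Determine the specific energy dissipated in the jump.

ΔE = 3.97 ft

Fr₁ = V₁/√(g·y₁) = 25.7/√(32.2×1.64) = 3.54.
By Bélanger, y₂/y₁ = ½[√(1 + 8Fr₁²) − 1] = ½[√101.1 − 1] = 4.53.
y₂ = 4.53 × 1.64 = 7.42 ft.
Head loss: ΔE = (y₂ − y₁)³/(4y₁y₂) = (7.42 − 1.64)³/(4×1.64×7.42) = 193/48.7 = 3.97 ft.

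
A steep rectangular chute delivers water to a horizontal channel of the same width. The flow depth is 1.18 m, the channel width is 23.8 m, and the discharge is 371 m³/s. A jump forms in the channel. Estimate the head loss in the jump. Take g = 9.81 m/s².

ΔE = 3.80 m

q = Q/b = 371/23.8 = 15.6 m²/s; V₁ = q/y₁ = 13.2 m/s. Fr₁ = V₁/√(g·y₁) = 3.88.
From the momentum equation for a rectangular channel, y₂/y₁ = ½[√(1 + 8Fr₁²) − 1] = ½[√121.6 − 1] = 5.01.
y₂ = 5.01 × 1.18 = 5.92 m.
Head loss: ΔE = (y₂ − y₁)³/(4y₁y₂) = (5.92 − 1.18)³/(4×1.18×5.92) = 106/27.9 = 3.80 m.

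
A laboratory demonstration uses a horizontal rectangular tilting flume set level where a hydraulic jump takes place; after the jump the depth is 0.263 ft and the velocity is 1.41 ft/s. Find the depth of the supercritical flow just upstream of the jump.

Fr₂ = V₂/√(g·y₂) = 1.41/√(32.2×0.263) = 0.485.
From the momentum equation (using Fr₂), y₁/y₂ = ½[√(1 + 8Fr₂²) − 1] = ½[√2.878 − 1] = 0.348.
y₁ = 0.348 × 0.263 = 0.0916 ft.

y₁ = 0.0916 ft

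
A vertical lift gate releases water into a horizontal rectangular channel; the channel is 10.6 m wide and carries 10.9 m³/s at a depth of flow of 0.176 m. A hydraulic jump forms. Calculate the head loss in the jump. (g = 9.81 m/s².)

q = Q/b = 10.9/10.6 = 1.03 m²/s; V₁ = q/y₁ = 5.84 m/s. Fr₁ = V₁/√(g·y₁) = 4.45.
Sequent-depth ratio: y₂/y₁ = ½[√(1 + 8Fr₁²) − 1] = ½[√159.2 − 1] = 5.81.
y₂ = 5.81 × 0.176 = 1.02 m.
V₂ = q/y₂ = 1.03/1.02 = 1.01 m/s. E₁ = y₁ + V₁²/2g = 1.92 m; E₂ = y₂ + V₂²/2g = 1.07 m. ΔE = E₁ − E₂ = 0.842 m.

ΔE = 0.842 m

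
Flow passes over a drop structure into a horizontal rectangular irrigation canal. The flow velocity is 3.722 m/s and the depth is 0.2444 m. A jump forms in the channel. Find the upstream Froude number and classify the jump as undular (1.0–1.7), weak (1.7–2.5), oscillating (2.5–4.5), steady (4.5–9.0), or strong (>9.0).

Fr₁ = V₁/√(g·y₁) = 3.722/√(9.81×0.2444) = 2.404.
Fr₁ = 2.404 lies in the weak range.

Fr₁ = 2.404; weak jump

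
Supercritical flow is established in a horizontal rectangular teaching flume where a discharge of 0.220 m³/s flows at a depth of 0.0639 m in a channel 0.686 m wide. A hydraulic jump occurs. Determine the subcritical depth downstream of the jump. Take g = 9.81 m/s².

q = Q/b = 0.220/0.686 = 0.321 m²/s; V₁ = q/y₁ = 5.02 m/s. Fr₁ = V₁/√(g·y₁) = 6.34.
Sequent-depth ratio: y₂/y₁ = ½[√(1 + 8Fr₁²) − 1] = ½[√322.5 − 1] = 8.48.
y₂ = 8.48 × 0.0639 = 0.542 m.

y₂ = 0.542 m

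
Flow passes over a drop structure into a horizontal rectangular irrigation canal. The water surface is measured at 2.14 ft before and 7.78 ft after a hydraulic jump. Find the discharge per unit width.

For a rectangular channel the momentum equation gives q² = ½·g·y₁·y₂·(y₁ + y₂) = ½×32.2×2.14×7.78×9.92 = 2659.
q = √2659 = 51.6 ft²/s.

q = 51.6 ft²/s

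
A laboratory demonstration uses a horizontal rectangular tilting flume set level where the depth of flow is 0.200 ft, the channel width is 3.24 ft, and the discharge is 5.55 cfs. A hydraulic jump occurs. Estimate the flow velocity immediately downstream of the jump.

q = Q/b = 5.55/3.24 = 1.71 ft²/s; V₁ = q/y₁ = 8.56 ft/s. Fr₁ = V₁/√(g·y₁) = 3.38.
By Bélanger, y₂/y₁ = ½[√(1 + 8Fr₁²) − 1] = ½[√92.13 − 1] = 4.30.
y₂ = 4.30 × 0.200 = 0.860 ft.
V₂ = q/y₂ = 1.71/0.860 = 1.99 ft/s.

V₂ = 1.99 ft/s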